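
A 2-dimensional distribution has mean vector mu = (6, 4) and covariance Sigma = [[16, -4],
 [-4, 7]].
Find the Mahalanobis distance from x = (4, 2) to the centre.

Step 1 — centre the observation: (x - mu) = (-2, -2).

Step 2 — invert Sigma. det(Sigma) = 16·7 - (-4)² = 96.
  Sigma^{-1} = (1/det) · [[d, -b], [-b, a]] = [[0.0729, 0.0417],
 [0.0417, 0.1667]].

Step 3 — form the quadratic (x - mu)^T · Sigma^{-1} · (x - mu):
  Sigma^{-1} · (x - mu) = (-0.2292, -0.4167).
  (x - mu)^T · [Sigma^{-1} · (x - mu)] = (-2)·(-0.2292) + (-2)·(-0.4167) = 1.2917.

Step 4 — take square root: d = √(1.2917) ≈ 1.1365.

d(x, mu) = √(1.2917) ≈ 1.1365


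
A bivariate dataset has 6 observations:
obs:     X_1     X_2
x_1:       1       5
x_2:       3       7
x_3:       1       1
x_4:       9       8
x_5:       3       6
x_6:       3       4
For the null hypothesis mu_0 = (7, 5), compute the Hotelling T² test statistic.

Step 1 — sample mean vector:
  mean(X_1) = (1 + 3 + 1 + 9 + 3 + 3) / 6 = 20/6 = 3.3333
  mean(X_2) = (5 + 7 + 1 + 8 + 6 + 4) / 6 = 31/6 = 5.1667
  x̄ = (3.3333, 5.1667),  deviation x̄ - mu_0 = (3.3333, 5.1667) - (7, 5) = (-3.6667, 0.1667).

Step 2 — sample covariance matrix, S[i,j] = (1/(n-1)) · Σ_k (x_{k,i} - mean_i) · (x_{k,j} - mean_j), divisor n-1 = 5:
  S[X_1,X_1] = ((-2.3333)·(-2.3333) + (-0.3333)·(-0.3333) + (-2.3333)·(-2.3333) + (5.6667)·(5.6667) + (-0.3333)·(-0.3333) + (-0.3333)·(-0.3333)) / 5 = 43.3333/5 = 8.6667
  S[X_1,X_2] = ((-2.3333)·(-0.1667) + (-0.3333)·(1.8333) + (-2.3333)·(-4.1667) + (5.6667)·(2.8333) + (-0.3333)·(0.8333) + (-0.3333)·(-1.1667)) / 5 = 25.6667/5 = 5.1333
  S[X_2,X_2] = ((-0.1667)·(-0.1667) + (1.8333)·(1.8333) + (-4.1667)·(-4.1667) + (2.8333)·(2.8333) + (0.8333)·(0.8333) + (-1.1667)·(-1.1667)) / 5 = 30.8333/5 = 6.1667
  S = [[8.6667, 5.1333],
 [5.1333, 6.1667]].

Step 3 — invert S. det(S) = 8.6667·6.1667 - (5.1333)² = 27.0933.
  S^{-1} = (1/det) · [[d, -b], [-b, a]] = [[0.2276, -0.1895],
 [-0.1895, 0.3199]].

Step 4 — quadratic form (x̄ - mu_0)^T · S^{-1} · (x̄ - mu_0):
  S^{-1} · (x̄ - mu_0) = (-0.8661, 0.748),
  (x̄ - mu_0)^T · [...] = (-3.6667)·(-0.8661) + (0.1667)·(0.748) = 3.3005.

Step 5 — scale by n: T² = 6 · 3.3005 = 19.8031.

T² ≈ 19.8031


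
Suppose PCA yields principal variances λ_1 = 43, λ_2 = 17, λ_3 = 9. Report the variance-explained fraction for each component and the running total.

Step 1 — total variance = trace(Sigma) = Σ λ_i = 43 + 17 + 9 = 69.

Step 2 — fraction explained by component i = λ_i / Σ λ:
  PC1: 43/69 = 0.6232
  PC2: 17/69 = 0.2464
  PC3: 9/69 = 0.1304

Step 3 — cumulative fraction after k components = (λ_1 + ... + λ_k) / Σ λ:
  k = 1: 43/69 = 0.6232
  k = 2: (43 + 17)/69 = 60/69 = 0.8696
  k = 3: (43 + 17 + 9)/69 = 69/69 = 1

Summary (fraction, with percent):

explained: PC1 0.6232 (62.32%), PC2 0.2464 (24.64%), PC3 0.1304 (13.04%);  cumulative: 0.6232, 0.8696, 1


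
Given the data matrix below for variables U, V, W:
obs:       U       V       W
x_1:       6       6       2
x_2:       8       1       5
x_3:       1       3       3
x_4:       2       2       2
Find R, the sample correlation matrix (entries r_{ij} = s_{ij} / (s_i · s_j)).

Step 1 — column means:
  mean(U) = (6 + 8 + 1 + 2) / 4 = 17/4 = 4.25
  mean(V) = (6 + 1 + 3 + 2) / 4 = 12/4 = 3
  mean(W) = (2 + 5 + 3 + 2) / 4 = 12/4 = 3

Step 2 — sample variances and covariances s[i,j] = (1/(n-1)) · Σ_k (x_{k,i} - mean_i) · (x_{k,j} - mean_j), with n-1 = 3:
  s[U,U] = ((1.75)·(1.75) + (3.75)·(3.75) + (-3.25)·(-3.25) + (-2.25)·(-2.25)) / 3 = 32.75/3 = 10.9167
  s[U,V] = ((1.75)·(3) + (3.75)·(-2) + (-3.25)·(0) + (-2.25)·(-1)) / 3 = 0/3 = 0
  s[U,W] = ((1.75)·(-1) + (3.75)·(2) + (-3.25)·(0) + (-2.25)·(-1)) / 3 = 8/3 = 2.6667
  s[V,V] = ((3)·(3) + (-2)·(-2) + (0)·(0) + (-1)·(-1)) / 3 = 14/3 = 4.6667
  s[V,W] = ((3)·(-1) + (-2)·(2) + (0)·(0) + (-1)·(-1)) / 3 = -6/3 = -2
  s[W,W] = ((-1)·(-1) + (2)·(2) + (0)·(0) + (-1)·(-1)) / 3 = 6/3 = 2
  Sample standard deviations s_i = √(s[i,i]):
  s(U) = √(10.9167) = 3.304
  s(V) = √(4.6667) = 2.1602
  s(W) = √(2) = 1.4142

Step 3 — r_{ij} = s_{ij} / (s_i · s_j):
  r[U,U] = 1 (diagonal).
  r[U,V] = 0 / (3.304 · 2.1602) = 0 / 7.1375 = 0
  r[U,W] = 2.6667 / (3.304 · 1.4142) = 2.6667 / 4.6726 = 0.5707
  r[V,V] = 1 (diagonal).
  r[V,W] = -2 / (2.1602 · 1.4142) = -2 / 3.0551 = -0.6547
  r[W,W] = 1 (diagonal).

R is symmetric with unit diagonal. Assembling:

R = [[1, 0, 0.5707],
 [0, 1, -0.6547],
 [0.5707, -0.6547, 1]]


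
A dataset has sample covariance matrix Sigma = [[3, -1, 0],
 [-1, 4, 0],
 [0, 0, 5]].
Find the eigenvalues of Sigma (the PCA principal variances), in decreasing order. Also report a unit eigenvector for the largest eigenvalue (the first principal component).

Step 1 — characteristic polynomial p(λ) = det(λI - Sigma) = λ³ - tr·λ² + c_1·λ - det, where tr = trace, c_1 = sum of the principal 2×2 minors, det = det(Sigma):
  tr = 3 + 4 + 5 = 12,
  c_1 = (3·4 - (-1)²) + (3·5 - (0)²) + (4·5 - (0)²) = 11 + 15 + 20 = 46,
  det = 3·(4·5 - (0)²) - (-1)·((-1)·5 - (0)·(0)) + (0)·((-1)·(0) - 4·(0)) = 3·(20) - (-1)·(-5) + (0)·(0) = 55.
  So p(λ) = λ³ - 12λ² + 46λ - 55.
Step 2 — look for an integer root (rational root theorem: any rational root is an integer divisor of 55). Testing λ = 5:
  p(5) = 125 - 300 + 230 - 55 = 0  ✓
  Dividing out (λ - 5): p(λ) = (λ - 5)(λ² - 7λ + 11).
Step 3 — remaining eigenvalues from the quadratic λ² - 7λ + 11 = 0:
  Δ = 7² - 4·11 = 49 - 44 = 5,  λ = (7 ± √5)/2 = (7 ± 2.2361)/2 ≈ 4.618 or 2.382.
  Sorted: λ_1 = 5,  λ_2 = 4.618,  λ_3 = 2.382  (check: sum = 12 = tr ✓).

Step 4 — unit eigenvector for λ_1 = 5: v spans the null space of (Sigma - λ_1 I), whose rows are
  r_1 = (-2, -1, 0),  r_2 = (-1, -1, 0),  r_3 = (0, 0, 0).
  v is orthogonal to every row, so take v ∝ r_1 × r_2 = ((-1)·(0) - (0)·(-1), (0)·(-1) - (-2)·(0), (-2)·(-1) - (-1)·(-1)) = (0, 0, 1).
  Let u = (0, 0, 1).
  ||u|| = √((0)² + (0)² + (1)²) = √(1) = 1,  v_1 = u/||u|| ≈ (0, 0, 1) (||v_1|| = 1).

λ_1 = 5,  λ_2 = 4.618,  λ_3 = 2.382;  v_1 ≈ (0, 0, 1)


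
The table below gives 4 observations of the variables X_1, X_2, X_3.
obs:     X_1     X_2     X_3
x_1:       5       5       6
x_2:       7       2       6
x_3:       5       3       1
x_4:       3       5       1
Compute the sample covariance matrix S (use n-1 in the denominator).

Step 1 — column means:
  mean(X_1) = (5 + 7 + 5 + 3) / 4 = 20/4 = 5
  mean(X_2) = (5 + 2 + 3 + 5) / 4 = 15/4 = 3.75
  mean(X_3) = (6 + 6 + 1 + 1) / 4 = 14/4 = 3.5

Step 2 — sample covariance S[i,j] = (1/(n-1)) · Σ_k (x_{k,i} - mean_i) · (x_{k,j} - mean_j), with n-1 = 3.
  S[X_1,X_1] = ((0)·(0) + (2)·(2) + (0)·(0) + (-2)·(-2)) / 3 = 8/3 = 2.6667
  S[X_1,X_2] = ((0)·(1.25) + (2)·(-1.75) + (0)·(-0.75) + (-2)·(1.25)) / 3 = -6/3 = -2
  S[X_1,X_3] = ((0)·(2.5) + (2)·(2.5) + (0)·(-2.5) + (-2)·(-2.5)) / 3 = 10/3 = 3.3333
  S[X_2,X_2] = ((1.25)·(1.25) + (-1.75)·(-1.75) + (-0.75)·(-0.75) + (1.25)·(1.25)) / 3 = 6.75/3 = 2.25
  S[X_2,X_3] = ((1.25)·(2.5) + (-1.75)·(2.5) + (-0.75)·(-2.5) + (1.25)·(-2.5)) / 3 = -2.5/3 = -0.8333
  S[X_3,X_3] = ((2.5)·(2.5) + (2.5)·(2.5) + (-2.5)·(-2.5) + (-2.5)·(-2.5)) / 3 = 25/3 = 8.3333

S is symmetric (S[j,i] = S[i,j]). Assembling:

S = [[2.6667, -2, 3.3333],
 [-2, 2.25, -0.8333],
 [3.3333, -0.8333, 8.3333]]


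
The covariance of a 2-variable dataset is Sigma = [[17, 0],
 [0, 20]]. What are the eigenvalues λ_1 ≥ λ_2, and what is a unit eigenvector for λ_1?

Step 1 — characteristic polynomial of 2×2 Sigma:
  det(Sigma - λI) = λ² - trace · λ + det = 0.
  trace = 17 + 20 = 37, det = 17·20 - (0)² = 340.
Step 2 — discriminant:
  Δ = trace² - 4·det = 1369 - 1360 = 9.
Step 3 — eigenvalues:
  λ = (trace ± √Δ)/2 = (37 ± 3)/2,
  λ_1 = 20,  λ_2 = 17.

Step 4 — unit eigenvector for λ_1: Sigma is diagonal, so its eigenvectors are the coordinate axes. λ_1 = 20 is the diagonal entry on the second coordinate axis, hence
  v_1 = (0, 1) (||v_1|| = 1).

λ_1 = 20,  λ_2 = 17;  v_1 ≈ (0, 1)


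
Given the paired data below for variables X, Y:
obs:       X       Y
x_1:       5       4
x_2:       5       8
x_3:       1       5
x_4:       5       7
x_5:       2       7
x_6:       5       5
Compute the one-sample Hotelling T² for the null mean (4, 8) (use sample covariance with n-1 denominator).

Step 1 — sample mean vector:
  mean(X) = (5 + 5 + 1 + 5 + 2 + 5) / 6 = 23/6 = 3.8333
  mean(Y) = (4 + 8 + 5 + 7 + 7 + 5) / 6 = 36/6 = 6
  x̄ = (3.8333, 6),  deviation x̄ - mu_0 = (3.8333, 6) - (4, 8) = (-0.1667, -2).

Step 2 — sample covariance matrix, S[i,j] = (1/(n-1)) · Σ_k (x_{k,i} - mean_i) · (x_{k,j} - mean_j), divisor n-1 = 5:
  S[X,X] = ((1.1667)·(1.1667) + (1.1667)·(1.1667) + (-2.8333)·(-2.8333) + (1.1667)·(1.1667) + (-1.8333)·(-1.8333) + (1.1667)·(1.1667)) / 5 = 16.8333/5 = 3.3667
  S[X,Y] = ((1.1667)·(-2) + (1.1667)·(2) + (-2.8333)·(-1) + (1.1667)·(1) + (-1.8333)·(1) + (1.1667)·(-1)) / 5 = 1/5 = 0.2
  S[Y,Y] = ((-2)·(-2) + (2)·(2) + (-1)·(-1) + (1)·(1) + (1)·(1) + (-1)·(-1)) / 5 = 12/5 = 2.4
  S = [[3.3667, 0.2],
 [0.2, 2.4]].

Step 3 — invert S. det(S) = 3.3667·2.4 - (0.2)² = 8.04.
  S^{-1} = (1/det) · [[d, -b], [-b, a]] = [[0.2985, -0.0249],
 [-0.0249, 0.4187]].

Step 4 — quadratic form (x̄ - mu_0)^T · S^{-1} · (x̄ - mu_0):
  S^{-1} · (x̄ - mu_0) = (0, -0.8333),
  (x̄ - mu_0)^T · [...] = (-0.1667)·(0) + (-2)·(-0.8333) = 1.6667.

Step 5 — scale by n: T² = 6 · 1.6667 = 10.

T² ≈ 10


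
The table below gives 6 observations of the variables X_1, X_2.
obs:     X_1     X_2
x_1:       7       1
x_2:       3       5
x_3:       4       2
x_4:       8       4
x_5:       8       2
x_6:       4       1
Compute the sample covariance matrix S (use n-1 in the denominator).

Step 1 — column means:
  mean(X_1) = (7 + 3 + 4 + 8 + 8 + 4) / 6 = 34/6 = 5.6667
  mean(X_2) = (1 + 5 + 2 + 4 + 2 + 1) / 6 = 15/6 = 2.5

Step 2 — sample covariance S[i,j] = (1/(n-1)) · Σ_k (x_{k,i} - mean_i) · (x_{k,j} - mean_j), with n-1 = 5.
  S[X_1,X_1] = ((1.3333)·(1.3333) + (-2.6667)·(-2.6667) + (-1.6667)·(-1.6667) + (2.3333)·(2.3333) + (2.3333)·(2.3333) + (-1.6667)·(-1.6667)) / 5 = 25.3333/5 = 5.0667
  S[X_1,X_2] = ((1.3333)·(-1.5) + (-2.6667)·(2.5) + (-1.6667)·(-0.5) + (2.3333)·(1.5) + (2.3333)·(-0.5) + (-1.6667)·(-1.5)) / 5 = -3/5 = -0.6
  S[X_2,X_2] = ((-1.5)·(-1.5) + (2.5)·(2.5) + (-0.5)·(-0.5) + (1.5)·(1.5) + (-0.5)·(-0.5) + (-1.5)·(-1.5)) / 5 = 13.5/5 = 2.7

S is symmetric (S[j,i] = S[i,j]). Assembling:

S = [[5.0667, -0.6],
 [-0.6, 2.7]]


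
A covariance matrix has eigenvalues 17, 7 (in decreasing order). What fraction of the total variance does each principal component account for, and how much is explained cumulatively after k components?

Step 1 — total variance = trace(Sigma) = Σ λ_i = 17 + 7 = 24.

Step 2 — fraction explained by component i = λ_i / Σ λ:
  PC1: 17/24 = 0.7083
  PC2: 7/24 = 0.2917

Step 3 — cumulative fraction after k components = (λ_1 + ... + λ_k) / Σ λ:
  k = 1: 17/24 = 0.7083
  k = 2: (17 + 7)/24 = 24/24 = 1

Summary (fraction, with percent):

explained: PC1 0.7083 (70.83%), PC2 0.2917 (29.17%);  cumulative: 0.7083, 1


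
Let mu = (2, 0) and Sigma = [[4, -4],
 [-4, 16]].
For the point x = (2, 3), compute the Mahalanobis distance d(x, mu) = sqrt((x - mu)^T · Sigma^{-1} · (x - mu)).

Step 1 — centre the observation: (x - mu) = (0, 3).

Step 2 — invert Sigma. det(Sigma) = 4·16 - (-4)² = 48.
  Sigma^{-1} = (1/det) · [[d, -b], [-b, a]] = [[0.3333, 0.0833],
 [0.0833, 0.0833]].

Step 3 — form the quadratic (x - mu)^T · Sigma^{-1} · (x - mu):
  Sigma^{-1} · (x - mu) = (0.25, 0.25).
  (x - mu)^T · [Sigma^{-1} · (x - mu)] = (0)·(0.25) + (3)·(0.25) = 0.75.

Step 4 — take square root: d = √(0.75) ≈ 0.866.

d(x, mu) = √(0.75) ≈ 0.866


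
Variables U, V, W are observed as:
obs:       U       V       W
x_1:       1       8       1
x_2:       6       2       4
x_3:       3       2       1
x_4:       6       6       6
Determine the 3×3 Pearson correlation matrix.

Step 1 — column means:
  mean(U) = (1 + 6 + 3 + 6) / 4 = 16/4 = 4
  mean(V) = (8 + 2 + 2 + 6) / 4 = 18/4 = 4.5
  mean(W) = (1 + 4 + 1 + 6) / 4 = 12/4 = 3

Step 2 — sample variances and covariances s[i,j] = (1/(n-1)) · Σ_k (x_{k,i} - mean_i) · (x_{k,j} - mean_j), with n-1 = 3:
  s[U,U] = ((-3)·(-3) + (2)·(2) + (-1)·(-1) + (2)·(2)) / 3 = 18/3 = 6
  s[U,V] = ((-3)·(3.5) + (2)·(-2.5) + (-1)·(-2.5) + (2)·(1.5)) / 3 = -10/3 = -3.3333
  s[U,W] = ((-3)·(-2) + (2)·(1) + (-1)·(-2) + (2)·(3)) / 3 = 16/3 = 5.3333
  s[V,V] = ((3.5)·(3.5) + (-2.5)·(-2.5) + (-2.5)·(-2.5) + (1.5)·(1.5)) / 3 = 27/3 = 9
  s[V,W] = ((3.5)·(-2) + (-2.5)·(1) + (-2.5)·(-2) + (1.5)·(3)) / 3 = 0/3 = 0
  s[W,W] = ((-2)·(-2) + (1)·(1) + (-2)·(-2) + (3)·(3)) / 3 = 18/3 = 6
  Sample standard deviations s_i = √(s[i,i]):
  s(U) = √(6) = 2.4495
  s(V) = √(9) = 3
  s(W) = √(6) = 2.4495

Step 3 — r_{ij} = s_{ij} / (s_i · s_j):
  r[U,U] = 1 (diagonal).
  r[U,V] = -3.3333 / (2.4495 · 3) = -3.3333 / 7.3485 = -0.4536
  r[U,W] = 5.3333 / (2.4495 · 2.4495) = 5.3333 / 6 = 0.8889
  r[V,V] = 1 (diagonal).
  r[V,W] = 0 / (3 · 2.4495) = 0 / 7.3485 = 0
  r[W,W] = 1 (diagonal).

R is symmetric with unit diagonal. Assembling:

R = [[1, -0.4536, 0.8889],
 [-0.4536, 1, 0],
 [0.8889, 0, 1]]


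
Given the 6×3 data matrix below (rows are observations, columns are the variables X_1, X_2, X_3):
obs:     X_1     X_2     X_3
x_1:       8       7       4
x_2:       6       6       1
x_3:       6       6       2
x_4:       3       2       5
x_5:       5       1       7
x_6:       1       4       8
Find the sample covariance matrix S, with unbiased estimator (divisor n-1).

Step 1 — column means:
  mean(X_1) = (8 + 6 + 6 + 3 + 5 + 1) / 6 = 29/6 = 4.8333
  mean(X_2) = (7 + 6 + 6 + 2 + 1 + 4) / 6 = 26/6 = 4.3333
  mean(X_3) = (4 + 1 + 2 + 5 + 7 + 8) / 6 = 27/6 = 4.5

Step 2 — sample covariance S[i,j] = (1/(n-1)) · Σ_k (x_{k,i} - mean_i) · (x_{k,j} - mean_j), with n-1 = 5.
  S[X_1,X_1] = ((3.1667)·(3.1667) + (1.1667)·(1.1667) + (1.1667)·(1.1667) + (-1.8333)·(-1.8333) + (0.1667)·(0.1667) + (-3.8333)·(-3.8333)) / 5 = 30.8333/5 = 6.1667
  S[X_1,X_2] = ((3.1667)·(2.6667) + (1.1667)·(1.6667) + (1.1667)·(1.6667) + (-1.8333)·(-2.3333) + (0.1667)·(-3.3333) + (-3.8333)·(-0.3333)) / 5 = 17.3333/5 = 3.4667
  S[X_1,X_3] = ((3.1667)·(-0.5) + (1.1667)·(-3.5) + (1.1667)·(-2.5) + (-1.8333)·(0.5) + (0.1667)·(2.5) + (-3.8333)·(3.5)) / 5 = -22.5/5 = -4.5
  S[X_2,X_2] = ((2.6667)·(2.6667) + (1.6667)·(1.6667) + (1.6667)·(1.6667) + (-2.3333)·(-2.3333) + (-3.3333)·(-3.3333) + (-0.3333)·(-0.3333)) / 5 = 29.3333/5 = 5.8667
  S[X_2,X_3] = ((2.6667)·(-0.5) + (1.6667)·(-3.5) + (1.6667)·(-2.5) + (-2.3333)·(0.5) + (-3.3333)·(2.5) + (-0.3333)·(3.5)) / 5 = -22/5 = -4.4
  S[X_3,X_3] = ((-0.5)·(-0.5) + (-3.5)·(-3.5) + (-2.5)·(-2.5) + (0.5)·(0.5) + (2.5)·(2.5) + (3.5)·(3.5)) / 5 = 37.5/5 = 7.5

S is symmetric (S[j,i] = S[i,j]). Assembling:

S = [[6.1667, 3.4667, -4.5],
 [3.4667, 5.8667, -4.4],
 [-4.5, -4.4, 7.5]]


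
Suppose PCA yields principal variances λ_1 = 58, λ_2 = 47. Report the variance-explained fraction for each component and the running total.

Step 1 — total variance = trace(Sigma) = Σ λ_i = 58 + 47 = 105.

Step 2 — fraction explained by component i = λ_i / Σ λ:
  PC1: 58/105 = 0.5524
  PC2: 47/105 = 0.4476

Step 3 — cumulative fraction after k components = (λ_1 + ... + λ_k) / Σ λ:
  k = 1: 58/105 = 0.5524
  k = 2: (58 + 47)/105 = 105/105 = 1

Summary (fraction, with percent):

explained: PC1 0.5524 (55.24%), PC2 0.4476 (44.76%);  cumulative: 0.5524, 1


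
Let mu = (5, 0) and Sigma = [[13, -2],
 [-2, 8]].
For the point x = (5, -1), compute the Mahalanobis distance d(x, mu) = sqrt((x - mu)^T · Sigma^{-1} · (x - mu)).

Step 1 — centre the observation: (x - mu) = (0, -1).

Step 2 — invert Sigma. det(Sigma) = 13·8 - (-2)² = 100.
  Sigma^{-1} = (1/det) · [[d, -b], [-b, a]] = [[0.08, 0.02],
 [0.02, 0.13]].

Step 3 — form the quadratic (x - mu)^T · Sigma^{-1} · (x - mu):
  Sigma^{-1} · (x - mu) = (-0.02, -0.13).
  (x - mu)^T · [Sigma^{-1} · (x - mu)] = (0)·(-0.02) + (-1)·(-0.13) = 0.13.

Step 4 — take square root: d = √(0.13) ≈ 0.3606.

d(x, mu) = √(0.13) ≈ 0.3606


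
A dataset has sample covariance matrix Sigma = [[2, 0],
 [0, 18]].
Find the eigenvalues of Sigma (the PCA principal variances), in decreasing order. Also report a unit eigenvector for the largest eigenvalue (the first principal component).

Step 1 — characteristic polynomial of 2×2 Sigma:
  det(Sigma - λI) = λ² - trace · λ + det = 0.
  trace = 2 + 18 = 20, det = 2·18 - (0)² = 36.
Step 2 — discriminant:
  Δ = trace² - 4·det = 400 - 144 = 256.
Step 3 — eigenvalues:
  λ = (trace ± √Δ)/2 = (20 ± 16)/2,
  λ_1 = 18,  λ_2 = 2.

Step 4 — unit eigenvector for λ_1: Sigma is diagonal, so its eigenvectors are the coordinate axes. λ_1 = 18 is the diagonal entry on the second coordinate axis, hence
  v_1 = (0, 1) (||v_1|| = 1).

λ_1 = 18,  λ_2 = 2;  v_1 ≈ (0, 1)


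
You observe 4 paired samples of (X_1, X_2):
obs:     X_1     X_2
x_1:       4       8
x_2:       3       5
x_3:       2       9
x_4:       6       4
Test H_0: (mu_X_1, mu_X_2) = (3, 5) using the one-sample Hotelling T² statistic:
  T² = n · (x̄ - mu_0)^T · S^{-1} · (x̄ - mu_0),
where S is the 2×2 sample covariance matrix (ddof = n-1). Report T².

Step 1 — sample mean vector:
  mean(X_1) = (4 + 3 + 2 + 6) / 4 = 15/4 = 3.75
  mean(X_2) = (8 + 5 + 9 + 4) / 4 = 26/4 = 6.5
  x̄ = (3.75, 6.5),  deviation x̄ - mu_0 = (3.75, 6.5) - (3, 5) = (0.75, 1.5).

Step 2 — sample covariance matrix, S[i,j] = (1/(n-1)) · Σ_k (x_{k,i} - mean_i) · (x_{k,j} - mean_j), divisor n-1 = 3:
  S[X_1,X_1] = ((0.25)·(0.25) + (-0.75)·(-0.75) + (-1.75)·(-1.75) + (2.25)·(2.25)) / 3 = 8.75/3 = 2.9167
  S[X_1,X_2] = ((0.25)·(1.5) + (-0.75)·(-1.5) + (-1.75)·(2.5) + (2.25)·(-2.5)) / 3 = -8.5/3 = -2.8333
  S[X_2,X_2] = ((1.5)·(1.5) + (-1.5)·(-1.5) + (2.5)·(2.5) + (-2.5)·(-2.5)) / 3 = 17/3 = 5.6667
  S = [[2.9167, -2.8333],
 [-2.8333, 5.6667]].

Step 3 — invert S. det(S) = 2.9167·5.6667 - (-2.8333)² = 8.5.
  S^{-1} = (1/det) · [[d, -b], [-b, a]] = [[0.6667, 0.3333],
 [0.3333, 0.3431]].

Step 4 — quadratic form (x̄ - mu_0)^T · S^{-1} · (x̄ - mu_0):
  S^{-1} · (x̄ - mu_0) = (1, 0.7647),
  (x̄ - mu_0)^T · [...] = (0.75)·(1) + (1.5)·(0.7647) = 1.8971.

Step 5 — scale by n: T² = 4 · 1.8971 = 7.5882.

T² ≈ 7.5882


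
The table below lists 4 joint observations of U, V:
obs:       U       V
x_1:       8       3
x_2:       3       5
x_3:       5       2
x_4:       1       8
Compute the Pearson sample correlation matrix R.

Step 1 — column means:
  mean(U) = (8 + 3 + 5 + 1) / 4 = 17/4 = 4.25
  mean(V) = (3 + 5 + 2 + 8) / 4 = 18/4 = 4.5

Step 2 — sample variances and covariances s[i,j] = (1/(n-1)) · Σ_k (x_{k,i} - mean_i) · (x_{k,j} - mean_j), with n-1 = 3:
  s[U,U] = ((3.75)·(3.75) + (-1.25)·(-1.25) + (0.75)·(0.75) + (-3.25)·(-3.25)) / 3 = 26.75/3 = 8.9167
  s[U,V] = ((3.75)·(-1.5) + (-1.25)·(0.5) + (0.75)·(-2.5) + (-3.25)·(3.5)) / 3 = -19.5/3 = -6.5
  s[V,V] = ((-1.5)·(-1.5) + (0.5)·(0.5) + (-2.5)·(-2.5) + (3.5)·(3.5)) / 3 = 21/3 = 7
  Sample standard deviations s_i = √(s[i,i]):
  s(U) = √(8.9167) = 2.9861
  s(V) = √(7) = 2.6458

Step 3 — r_{ij} = s_{ij} / (s_i · s_j):
  r[U,U] = 1 (diagonal).
  r[U,V] = -6.5 / (2.9861 · 2.6458) = -6.5 / 7.9004 = -0.8227
  r[V,V] = 1 (diagonal).

R is symmetric with unit diagonal. Assembling:

R = [[1, -0.8227],
 [-0.8227, 1]]


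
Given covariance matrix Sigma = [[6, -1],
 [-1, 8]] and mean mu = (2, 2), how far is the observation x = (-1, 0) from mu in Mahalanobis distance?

Step 1 — centre the observation: (x - mu) = (-3, -2).

Step 2 — invert Sigma. det(Sigma) = 6·8 - (-1)² = 47.
  Sigma^{-1} = (1/det) · [[d, -b], [-b, a]] = [[0.1702, 0.0213],
 [0.0213, 0.1277]].

Step 3 — form the quadratic (x - mu)^T · Sigma^{-1} · (x - mu):
  Sigma^{-1} · (x - mu) = (-0.5532, -0.3191).
  (x - mu)^T · [Sigma^{-1} · (x - mu)] = (-3)·(-0.5532) + (-2)·(-0.3191) = 2.2979.

Step 4 — take square root: d = √(2.2979) ≈ 1.5159.

d(x, mu) = √(2.2979) ≈ 1.5159


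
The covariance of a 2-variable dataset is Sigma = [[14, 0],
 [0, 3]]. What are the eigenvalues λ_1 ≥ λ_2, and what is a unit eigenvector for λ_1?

Step 1 — characteristic polynomial of 2×2 Sigma:
  det(Sigma - λI) = λ² - trace · λ + det = 0.
  trace = 14 + 3 = 17, det = 14·3 - (0)² = 42.
Step 2 — discriminant:
  Δ = trace² - 4·det = 289 - 168 = 121.
Step 3 — eigenvalues:
  λ = (trace ± √Δ)/2 = (17 ± 11)/2,
  λ_1 = 14,  λ_2 = 3.

Step 4 — unit eigenvector for λ_1: Sigma is diagonal, so its eigenvectors are the coordinate axes. λ_1 = 14 is the diagonal entry on the first coordinate axis, hence
  v_1 = (1, 0) (||v_1|| = 1).

λ_1 = 14,  λ_2 = 3;  v_1 ≈ (1, 0)


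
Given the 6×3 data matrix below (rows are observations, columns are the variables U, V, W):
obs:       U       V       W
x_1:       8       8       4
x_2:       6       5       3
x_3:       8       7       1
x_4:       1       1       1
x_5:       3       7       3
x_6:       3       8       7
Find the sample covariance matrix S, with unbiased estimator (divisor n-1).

Step 1 — column means:
  mean(U) = (8 + 6 + 8 + 1 + 3 + 3) / 6 = 29/6 = 4.8333
  mean(V) = (8 + 5 + 7 + 1 + 7 + 8) / 6 = 36/6 = 6
  mean(W) = (4 + 3 + 1 + 1 + 3 + 7) / 6 = 19/6 = 3.1667

Step 2 — sample covariance S[i,j] = (1/(n-1)) · Σ_k (x_{k,i} - mean_i) · (x_{k,j} - mean_j), with n-1 = 5.
  S[U,U] = ((3.1667)·(3.1667) + (1.1667)·(1.1667) + (3.1667)·(3.1667) + (-3.8333)·(-3.8333) + (-1.8333)·(-1.8333) + (-1.8333)·(-1.8333)) / 5 = 42.8333/5 = 8.5667
  S[U,V] = ((3.1667)·(2) + (1.1667)·(-1) + (3.1667)·(1) + (-3.8333)·(-5) + (-1.8333)·(1) + (-1.8333)·(2)) / 5 = 22/5 = 4.4
  S[U,W] = ((3.1667)·(0.8333) + (1.1667)·(-0.1667) + (3.1667)·(-2.1667) + (-3.8333)·(-2.1667) + (-1.8333)·(-0.1667) + (-1.8333)·(3.8333)) / 5 = -2.8333/5 = -0.5667
  S[V,V] = ((2)·(2) + (-1)·(-1) + (1)·(1) + (-5)·(-5) + (1)·(1) + (2)·(2)) / 5 = 36/5 = 7.2
  S[V,W] = ((2)·(0.8333) + (-1)·(-0.1667) + (1)·(-2.1667) + (-5)·(-2.1667) + (1)·(-0.1667) + (2)·(3.8333)) / 5 = 18/5 = 3.6
  S[W,W] = ((0.8333)·(0.8333) + (-0.1667)·(-0.1667) + (-2.1667)·(-2.1667) + (-2.1667)·(-2.1667) + (-0.1667)·(-0.1667) + (3.8333)·(3.8333)) / 5 = 24.8333/5 = 4.9667

S is symmetric (S[j,i] = S[i,j]). Assembling:

S = [[8.5667, 4.4, -0.5667],
 [4.4, 7.2, 3.6],
 [-0.5667, 3.6, 4.9667]]


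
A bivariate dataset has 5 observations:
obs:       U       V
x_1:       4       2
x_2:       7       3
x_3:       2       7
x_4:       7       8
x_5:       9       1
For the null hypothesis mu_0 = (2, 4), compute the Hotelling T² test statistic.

Step 1 — sample mean vector:
  mean(U) = (4 + 7 + 2 + 7 + 9) / 5 = 29/5 = 5.8
  mean(V) = (2 + 3 + 7 + 8 + 1) / 5 = 21/5 = 4.2
  x̄ = (5.8, 4.2),  deviation x̄ - mu_0 = (5.8, 4.2) - (2, 4) = (3.8, 0.2).

Step 2 — sample covariance matrix, S[i,j] = (1/(n-1)) · Σ_k (x_{k,i} - mean_i) · (x_{k,j} - mean_j), divisor n-1 = 4:
  S[U,U] = ((-1.8)·(-1.8) + (1.2)·(1.2) + (-3.8)·(-3.8) + (1.2)·(1.2) + (3.2)·(3.2)) / 4 = 30.8/4 = 7.7
  S[U,V] = ((-1.8)·(-2.2) + (1.2)·(-1.2) + (-3.8)·(2.8) + (1.2)·(3.8) + (3.2)·(-3.2)) / 4 = -13.8/4 = -3.45
  S[V,V] = ((-2.2)·(-2.2) + (-1.2)·(-1.2) + (2.8)·(2.8) + (3.8)·(3.8) + (-3.2)·(-3.2)) / 4 = 38.8/4 = 9.7
  S = [[7.7, -3.45],
 [-3.45, 9.7]].

Step 3 — invert S. det(S) = 7.7·9.7 - (-3.45)² = 62.7875.
  S^{-1} = (1/det) · [[d, -b], [-b, a]] = [[0.1545, 0.0549],
 [0.0549, 0.1226]].

Step 4 — quadratic form (x̄ - mu_0)^T · S^{-1} · (x̄ - mu_0):
  S^{-1} · (x̄ - mu_0) = (0.598, 0.2333),
  (x̄ - mu_0)^T · [...] = (3.8)·(0.598) + (0.2)·(0.2333) = 2.3193.

Step 5 — scale by n: T² = 5 · 2.3193 = 11.5963.

T² ≈ 11.5963


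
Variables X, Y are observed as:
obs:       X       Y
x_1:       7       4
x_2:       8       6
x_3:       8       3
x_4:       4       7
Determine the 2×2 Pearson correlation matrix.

Step 1 — column means:
  mean(X) = (7 + 8 + 8 + 4) / 4 = 27/4 = 6.75
  mean(Y) = (4 + 6 + 3 + 7) / 4 = 20/4 = 5

Step 2 — sample variances and covariances s[i,j] = (1/(n-1)) · Σ_k (x_{k,i} - mean_i) · (x_{k,j} - mean_j), with n-1 = 3:
  s[X,X] = ((0.25)·(0.25) + (1.25)·(1.25) + (1.25)·(1.25) + (-2.75)·(-2.75)) / 3 = 10.75/3 = 3.5833
  s[X,Y] = ((0.25)·(-1) + (1.25)·(1) + (1.25)·(-2) + (-2.75)·(2)) / 3 = -7/3 = -2.3333
  s[Y,Y] = ((-1)·(-1) + (1)·(1) + (-2)·(-2) + (2)·(2)) / 3 = 10/3 = 3.3333
  Sample standard deviations s_i = √(s[i,i]):
  s(X) = √(3.5833) = 1.893
  s(Y) = √(3.3333) = 1.8257

Step 3 — r_{ij} = s_{ij} / (s_i · s_j):
  r[X,X] = 1 (diagonal).
  r[X,Y] = -2.3333 / (1.893 · 1.8257) = -2.3333 / 3.4561 = -0.6751
  r[Y,Y] = 1 (diagonal).

R is symmetric with unit diagonal. Assembling:

R = [[1, -0.6751],
 [-0.6751, 1]]


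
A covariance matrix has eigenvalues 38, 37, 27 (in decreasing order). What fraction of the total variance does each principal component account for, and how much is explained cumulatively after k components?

Step 1 — total variance = trace(Sigma) = Σ λ_i = 38 + 37 + 27 = 102.

Step 2 — fraction explained by component i = λ_i / Σ λ:
  PC1: 38/102 = 0.3725
  PC2: 37/102 = 0.3627
  PC3: 27/102 = 0.2647

Step 3 — cumulative fraction after k components = (λ_1 + ... + λ_k) / Σ λ:
  k = 1: 38/102 = 0.3725
  k = 2: (38 + 37)/102 = 75/102 = 0.7353
  k = 3: (38 + 37 + 27)/102 = 102/102 = 1

Summary (fraction, with percent):

explained: PC1 0.3725 (37.25%), PC2 0.3627 (36.27%), PC3 0.2647 (26.47%);  cumulative: 0.3725, 0.7353, 1


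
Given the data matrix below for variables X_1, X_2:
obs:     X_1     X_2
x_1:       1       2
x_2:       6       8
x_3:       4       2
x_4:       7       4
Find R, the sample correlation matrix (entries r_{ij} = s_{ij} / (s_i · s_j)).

Step 1 — column means:
  mean(X_1) = (1 + 6 + 4 + 7) / 4 = 18/4 = 4.5
  mean(X_2) = (2 + 8 + 2 + 4) / 4 = 16/4 = 4

Step 2 — sample variances and covariances s[i,j] = (1/(n-1)) · Σ_k (x_{k,i} - mean_i) · (x_{k,j} - mean_j), with n-1 = 3:
  s[X_1,X_1] = ((-3.5)·(-3.5) + (1.5)·(1.5) + (-0.5)·(-0.5) + (2.5)·(2.5)) / 3 = 21/3 = 7
  s[X_1,X_2] = ((-3.5)·(-2) + (1.5)·(4) + (-0.5)·(-2) + (2.5)·(0)) / 3 = 14/3 = 4.6667
  s[X_2,X_2] = ((-2)·(-2) + (4)·(4) + (-2)·(-2) + (0)·(0)) / 3 = 24/3 = 8
  Sample standard deviations s_i = √(s[i,i]):
  s(X_1) = √(7) = 2.6458
  s(X_2) = √(8) = 2.8284

Step 3 — r_{ij} = s_{ij} / (s_i · s_j):
  r[X_1,X_1] = 1 (diagonal).
  r[X_1,X_2] = 4.6667 / (2.6458 · 2.8284) = 4.6667 / 7.4833 = 0.6236
  r[X_2,X_2] = 1 (diagonal).

R is symmetric with unit diagonal. Assembling:

R = [[1, 0.6236],
 [0.6236, 1]]


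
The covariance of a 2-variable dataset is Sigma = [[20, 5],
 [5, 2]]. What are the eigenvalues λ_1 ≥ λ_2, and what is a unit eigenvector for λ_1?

Step 1 — characteristic polynomial of 2×2 Sigma:
  det(Sigma - λI) = λ² - trace · λ + det = 0.
  trace = 20 + 2 = 22, det = 20·2 - (5)² = 15.
Step 2 — discriminant:
  Δ = trace² - 4·det = 484 - 60 = 424.
Step 3 — eigenvalues:
  λ = (trace ± √Δ)/2 = (22 ± 20.5913)/2,
  λ_1 = 21.2956,  λ_2 = 0.7044.

Step 4 — unit eigenvector for λ_1: solve (Sigma - λ_1 I)v = 0. First row:
  (20 - 21.2956)·v_x + (5)·v_y = 0, i.e. (-1.2956)·v_x + (5)·v_y = 0,
  so v ∝ (b, λ_1 - a) = (5, 1.2956) = u.
  ||u|| = √((5)² + (1.2956)²) = √(26.6787) ≈ 5.1651,
  v_1 = u/||u|| ≈ (0.968, 0.2508) (||v_1|| = 1).

λ_1 = 21.2956,  λ_2 = 0.7044;  v_1 ≈ (0.968, 0.2508)


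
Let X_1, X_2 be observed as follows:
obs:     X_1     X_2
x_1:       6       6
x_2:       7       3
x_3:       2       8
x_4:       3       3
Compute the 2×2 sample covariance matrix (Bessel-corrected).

Step 1 — column means:
  mean(X_1) = (6 + 7 + 2 + 3) / 4 = 18/4 = 4.5
  mean(X_2) = (6 + 3 + 8 + 3) / 4 = 20/4 = 5

Step 2 — sample covariance S[i,j] = (1/(n-1)) · Σ_k (x_{k,i} - mean_i) · (x_{k,j} - mean_j), with n-1 = 3.
  S[X_1,X_1] = ((1.5)·(1.5) + (2.5)·(2.5) + (-2.5)·(-2.5) + (-1.5)·(-1.5)) / 3 = 17/3 = 5.6667
  S[X_1,X_2] = ((1.5)·(1) + (2.5)·(-2) + (-2.5)·(3) + (-1.5)·(-2)) / 3 = -8/3 = -2.6667
  S[X_2,X_2] = ((1)·(1) + (-2)·(-2) + (3)·(3) + (-2)·(-2)) / 3 = 18/3 = 6

S is symmetric (S[j,i] = S[i,j]). Assembling:

S = [[5.6667, -2.6667],
 [-2.6667, 6]]


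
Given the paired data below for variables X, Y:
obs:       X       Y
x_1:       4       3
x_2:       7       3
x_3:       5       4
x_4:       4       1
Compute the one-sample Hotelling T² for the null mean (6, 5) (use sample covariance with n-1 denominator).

Step 1 — sample mean vector:
  mean(X) = (4 + 7 + 5 + 4) / 4 = 20/4 = 5
  mean(Y) = (3 + 3 + 4 + 1) / 4 = 11/4 = 2.75
  x̄ = (5, 2.75),  deviation x̄ - mu_0 = (5, 2.75) - (6, 5) = (-1, -2.25).

Step 2 — sample covariance matrix, S[i,j] = (1/(n-1)) · Σ_k (x_{k,i} - mean_i) · (x_{k,j} - mean_j), divisor n-1 = 3:
  S[X,X] = ((-1)·(-1) + (2)·(2) + (0)·(0) + (-1)·(-1)) / 3 = 6/3 = 2
  S[X,Y] = ((-1)·(0.25) + (2)·(0.25) + (0)·(1.25) + (-1)·(-1.75)) / 3 = 2/3 = 0.6667
  S[Y,Y] = ((0.25)·(0.25) + (0.25)·(0.25) + (1.25)·(1.25) + (-1.75)·(-1.75)) / 3 = 4.75/3 = 1.5833
  S = [[2, 0.6667],
 [0.6667, 1.5833]].

Step 3 — invert S. det(S) = 2·1.5833 - (0.6667)² = 2.7222.
  S^{-1} = (1/det) · [[d, -b], [-b, a]] = [[0.5816, -0.2449],
 [-0.2449, 0.7347]].

Step 4 — quadratic form (x̄ - mu_0)^T · S^{-1} · (x̄ - mu_0):
  S^{-1} · (x̄ - mu_0) = (-0.0306, -1.4082),
  (x̄ - mu_0)^T · [...] = (-1)·(-0.0306) + (-2.25)·(-1.4082) = 3.199.

Step 5 — scale by n: T² = 4 · 3.199 = 12.7959.

T² ≈ 12.7959


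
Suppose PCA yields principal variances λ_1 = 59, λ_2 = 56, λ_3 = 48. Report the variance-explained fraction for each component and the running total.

Step 1 — total variance = trace(Sigma) = Σ λ_i = 59 + 56 + 48 = 163.

Step 2 — fraction explained by component i = λ_i / Σ λ:
  PC1: 59/163 = 0.362
  PC2: 56/163 = 0.3436
  PC3: 48/163 = 0.2945

Step 3 — cumulative fraction after k components = (λ_1 + ... + λ_k) / Σ λ:
  k = 1: 59/163 = 0.362
  k = 2: (59 + 56)/163 = 115/163 = 0.7055
  k = 3: (59 + 56 + 48)/163 = 163/163 = 1

Summary (fraction, with percent):

explained: PC1 0.362 (36.2%), PC2 0.3436 (34.36%), PC3 0.2945 (29.45%);  cumulative: 0.362, 0.7055, 1


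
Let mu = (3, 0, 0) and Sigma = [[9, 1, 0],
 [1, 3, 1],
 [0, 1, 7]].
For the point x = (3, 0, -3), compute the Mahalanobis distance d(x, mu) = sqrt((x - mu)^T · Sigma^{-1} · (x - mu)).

Step 1 — centre the observation: (x - mu) = (0, 0, -3).

Step 2 — invert Sigma (cofactor / det for 3×3, or solve directly):
  Sigma^{-1} = [[0.1156, -0.0405, 0.0058],
 [-0.0405, 0.3642, -0.052],
 [0.0058, -0.052, 0.1503]].

Step 3 — form the quadratic (x - mu)^T · Sigma^{-1} · (x - mu):
  Sigma^{-1} · (x - mu) = (-0.0173, 0.1561, -0.4509).
  (x - mu)^T · [Sigma^{-1} · (x - mu)] = (0)·(-0.0173) + (0)·(0.1561) + (-3)·(-0.4509) = 1.3526.

Step 4 — take square root: d = √(1.3526) ≈ 1.163.

d(x, mu) = √(1.3526) ≈ 1.163


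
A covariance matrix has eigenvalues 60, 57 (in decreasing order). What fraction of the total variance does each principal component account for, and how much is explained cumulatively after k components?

Step 1 — total variance = trace(Sigma) = Σ λ_i = 60 + 57 = 117.

Step 2 — fraction explained by component i = λ_i / Σ λ:
  PC1: 60/117 = 0.5128
  PC2: 57/117 = 0.4872

Step 3 — cumulative fraction after k components = (λ_1 + ... + λ_k) / Σ λ:
  k = 1: 60/117 = 0.5128
  k = 2: (60 + 57)/117 = 117/117 = 1

Summary (fraction, with percent):

explained: PC1 0.5128 (51.28%), PC2 0.4872 (48.72%);  cumulative: 0.5128, 1


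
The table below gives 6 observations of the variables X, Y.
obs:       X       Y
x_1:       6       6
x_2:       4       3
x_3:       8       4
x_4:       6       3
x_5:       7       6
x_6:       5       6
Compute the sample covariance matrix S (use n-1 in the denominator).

Step 1 — column means:
  mean(X) = (6 + 4 + 8 + 6 + 7 + 5) / 6 = 36/6 = 6
  mean(Y) = (6 + 3 + 4 + 3 + 6 + 6) / 6 = 28/6 = 4.6667

Step 2 — sample covariance S[i,j] = (1/(n-1)) · Σ_k (x_{k,i} - mean_i) · (x_{k,j} - mean_j), with n-1 = 5.
  S[X,X] = ((0)·(0) + (-2)·(-2) + (2)·(2) + (0)·(0) + (1)·(1) + (-1)·(-1)) / 5 = 10/5 = 2
  S[X,Y] = ((0)·(1.3333) + (-2)·(-1.6667) + (2)·(-0.6667) + (0)·(-1.6667) + (1)·(1.3333) + (-1)·(1.3333)) / 5 = 2/5 = 0.4
  S[Y,Y] = ((1.3333)·(1.3333) + (-1.6667)·(-1.6667) + (-0.6667)·(-0.6667) + (-1.6667)·(-1.6667) + (1.3333)·(1.3333) + (1.3333)·(1.3333)) / 5 = 11.3333/5 = 2.2667

S is symmetric (S[j,i] = S[i,j]). Assembling:

S = [[2, 0.4],
 [0.4, 2.2667]]


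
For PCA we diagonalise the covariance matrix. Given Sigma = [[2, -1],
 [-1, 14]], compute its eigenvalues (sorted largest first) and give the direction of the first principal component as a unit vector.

Step 1 — characteristic polynomial of 2×2 Sigma:
  det(Sigma - λI) = λ² - trace · λ + det = 0.
  trace = 2 + 14 = 16, det = 2·14 - (-1)² = 27.
Step 2 — discriminant:
  Δ = trace² - 4·det = 256 - 108 = 148.
Step 3 — eigenvalues:
  λ = (trace ± √Δ)/2 = (16 ± 12.1655)/2,
  λ_1 = 14.0828,  λ_2 = 1.9172.

Step 4 — unit eigenvector for λ_1: solve (Sigma - λ_1 I)v = 0. First row:
  (2 - 14.0828)·v_x + (-1)·v_y = 0, i.e. (-12.0828)·v_x + (-1)·v_y = 0,
  so v ∝ (b, λ_1 - a) = (-1, 12.0828); multiply by -1 so the first entry is positive: u = (1, -12.0828).
  ||u|| = √((1)² + (-12.0828)²) = √(146.9932) ≈ 12.1241,
  v_1 = u/||u|| ≈ (0.0825, -0.9966) (||v_1|| = 1).

λ_1 = 14.0828,  λ_2 = 1.9172;  v_1 ≈ (0.0825, -0.9966)


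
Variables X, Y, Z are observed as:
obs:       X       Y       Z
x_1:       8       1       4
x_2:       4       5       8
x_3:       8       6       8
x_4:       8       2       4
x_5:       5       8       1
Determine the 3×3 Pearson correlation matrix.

Step 1 — column means:
  mean(X) = (8 + 4 + 8 + 8 + 5) / 5 = 33/5 = 6.6
  mean(Y) = (1 + 5 + 6 + 2 + 8) / 5 = 22/5 = 4.4
  mean(Z) = (4 + 8 + 8 + 4 + 1) / 5 = 25/5 = 5

Step 2 — sample variances and covariances s[i,j] = (1/(n-1)) · Σ_k (x_{k,i} - mean_i) · (x_{k,j} - mean_j), with n-1 = 4:
  s[X,X] = ((1.4)·(1.4) + (-2.6)·(-2.6) + (1.4)·(1.4) + (1.4)·(1.4) + (-1.6)·(-1.6)) / 4 = 15.2/4 = 3.8
  s[X,Y] = ((1.4)·(-3.4) + (-2.6)·(0.6) + (1.4)·(1.6) + (1.4)·(-2.4) + (-1.6)·(3.6)) / 4 = -13.2/4 = -3.3
  s[X,Z] = ((1.4)·(-1) + (-2.6)·(3) + (1.4)·(3) + (1.4)·(-1) + (-1.6)·(-4)) / 4 = 0/4 = 0
  s[Y,Y] = ((-3.4)·(-3.4) + (0.6)·(0.6) + (1.6)·(1.6) + (-2.4)·(-2.4) + (3.6)·(3.6)) / 4 = 33.2/4 = 8.3
  s[Y,Z] = ((-3.4)·(-1) + (0.6)·(3) + (1.6)·(3) + (-2.4)·(-1) + (3.6)·(-4)) / 4 = -2/4 = -0.5
  s[Z,Z] = ((-1)·(-1) + (3)·(3) + (3)·(3) + (-1)·(-1) + (-4)·(-4)) / 4 = 36/4 = 9
  Sample standard deviations s_i = √(s[i,i]):
  s(X) = √(3.8) = 1.9494
  s(Y) = √(8.3) = 2.881
  s(Z) = √(9) = 3

Step 3 — r_{ij} = s_{ij} / (s_i · s_j):
  r[X,X] = 1 (diagonal).
  r[X,Y] = -3.3 / (1.9494 · 2.881) = -3.3 / 5.616 = -0.5876
  r[X,Z] = 0 / (1.9494 · 3) = 0 / 5.8481 = 0
  r[Y,Y] = 1 (diagonal).
  r[Y,Z] = -0.5 / (2.881 · 3) = -0.5 / 8.6429 = -0.0579
  r[Z,Z] = 1 (diagonal).

R is symmetric with unit diagonal. Assembling:

R = [[1, -0.5876, 0],
 [-0.5876, 1, -0.0579],
 [0, -0.0579, 1]]


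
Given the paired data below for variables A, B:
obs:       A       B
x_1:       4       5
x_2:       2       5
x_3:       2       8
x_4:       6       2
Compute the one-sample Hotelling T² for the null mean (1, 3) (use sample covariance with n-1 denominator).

Step 1 — sample mean vector:
  mean(A) = (4 + 2 + 2 + 6) / 4 = 14/4 = 3.5
  mean(B) = (5 + 5 + 8 + 2) / 4 = 20/4 = 5
  x̄ = (3.5, 5),  deviation x̄ - mu_0 = (3.5, 5) - (1, 3) = (2.5, 2).

Step 2 — sample covariance matrix, S[i,j] = (1/(n-1)) · Σ_k (x_{k,i} - mean_i) · (x_{k,j} - mean_j), divisor n-1 = 3:
  S[A,A] = ((0.5)·(0.5) + (-1.5)·(-1.5) + (-1.5)·(-1.5) + (2.5)·(2.5)) / 3 = 11/3 = 3.6667
  S[A,B] = ((0.5)·(0) + (-1.5)·(0) + (-1.5)·(3) + (2.5)·(-3)) / 3 = -12/3 = -4
  S[B,B] = ((0)·(0) + (0)·(0) + (3)·(3) + (-3)·(-3)) / 3 = 18/3 = 6
  S = [[3.6667, -4],
 [-4, 6]].

Step 3 — invert S. det(S) = 3.6667·6 - (-4)² = 6.
  S^{-1} = (1/det) · [[d, -b], [-b, a]] = [[1, 0.6667],
 [0.6667, 0.6111]].

Step 4 — quadratic form (x̄ - mu_0)^T · S^{-1} · (x̄ - mu_0):
  S^{-1} · (x̄ - mu_0) = (3.8333, 2.8889),
  (x̄ - mu_0)^T · [...] = (2.5)·(3.8333) + (2)·(2.8889) = 15.3611.

Step 5 — scale by n: T² = 4 · 15.3611 = 61.4444.

T² ≈ 61.4444


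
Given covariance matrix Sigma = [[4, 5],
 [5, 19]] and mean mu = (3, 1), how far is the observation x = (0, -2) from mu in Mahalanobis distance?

Step 1 — centre the observation: (x - mu) = (-3, -3).

Step 2 — invert Sigma. det(Sigma) = 4·19 - (5)² = 51.
  Sigma^{-1} = (1/det) · [[d, -b], [-b, a]] = [[0.3725, -0.098],
 [-0.098, 0.0784]].

Step 3 — form the quadratic (x - mu)^T · Sigma^{-1} · (x - mu):
  Sigma^{-1} · (x - mu) = (-0.8235, 0.0588).
  (x - mu)^T · [Sigma^{-1} · (x - mu)] = (-3)·(-0.8235) + (-3)·(0.0588) = 2.2941.

Step 4 — take square root: d = √(2.2941) ≈ 1.5146.

d(x, mu) = √(2.2941) ≈ 1.5146


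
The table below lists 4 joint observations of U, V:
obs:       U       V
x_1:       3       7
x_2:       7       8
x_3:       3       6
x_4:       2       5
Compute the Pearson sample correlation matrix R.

Step 1 — column means:
  mean(U) = (3 + 7 + 3 + 2) / 4 = 15/4 = 3.75
  mean(V) = (7 + 8 + 6 + 5) / 4 = 26/4 = 6.5

Step 2 — sample variances and covariances s[i,j] = (1/(n-1)) · Σ_k (x_{k,i} - mean_i) · (x_{k,j} - mean_j), with n-1 = 3:
  s[U,U] = ((-0.75)·(-0.75) + (3.25)·(3.25) + (-0.75)·(-0.75) + (-1.75)·(-1.75)) / 3 = 14.75/3 = 4.9167
  s[U,V] = ((-0.75)·(0.5) + (3.25)·(1.5) + (-0.75)·(-0.5) + (-1.75)·(-1.5)) / 3 = 7.5/3 = 2.5
  s[V,V] = ((0.5)·(0.5) + (1.5)·(1.5) + (-0.5)·(-0.5) + (-1.5)·(-1.5)) / 3 = 5/3 = 1.6667
  Sample standard deviations s_i = √(s[i,i]):
  s(U) = √(4.9167) = 2.2174
  s(V) = √(1.6667) = 1.291

Step 3 — r_{ij} = s_{ij} / (s_i · s_j):
  r[U,U] = 1 (diagonal).
  r[U,V] = 2.5 / (2.2174 · 1.291) = 2.5 / 2.8626 = 0.8733
  r[V,V] = 1 (diagonal).

R is symmetric with unit diagonal. Assembling:

R = [[1, 0.8733],
 [0.8733, 1]]


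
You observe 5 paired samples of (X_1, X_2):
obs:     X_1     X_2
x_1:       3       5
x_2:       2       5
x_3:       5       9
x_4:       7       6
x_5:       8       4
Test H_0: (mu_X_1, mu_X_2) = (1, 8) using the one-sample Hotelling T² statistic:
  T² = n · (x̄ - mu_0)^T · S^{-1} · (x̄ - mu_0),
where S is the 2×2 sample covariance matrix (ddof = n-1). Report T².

Step 1 — sample mean vector:
  mean(X_1) = (3 + 2 + 5 + 7 + 8) / 5 = 25/5 = 5
  mean(X_2) = (5 + 5 + 9 + 6 + 4) / 5 = 29/5 = 5.8
  x̄ = (5, 5.8),  deviation x̄ - mu_0 = (5, 5.8) - (1, 8) = (4, -2.2).

Step 2 — sample covariance matrix, S[i,j] = (1/(n-1)) · Σ_k (x_{k,i} - mean_i) · (x_{k,j} - mean_j), divisor n-1 = 4:
  S[X_1,X_1] = ((-2)·(-2) + (-3)·(-3) + (0)·(0) + (2)·(2) + (3)·(3)) / 4 = 26/4 = 6.5
  S[X_1,X_2] = ((-2)·(-0.8) + (-3)·(-0.8) + (0)·(3.2) + (2)·(0.2) + (3)·(-1.8)) / 4 = -1/4 = -0.25
  S[X_2,X_2] = ((-0.8)·(-0.8) + (-0.8)·(-0.8) + (3.2)·(3.2) + (0.2)·(0.2) + (-1.8)·(-1.8)) / 4 = 14.8/4 = 3.7
  S = [[6.5, -0.25],
 [-0.25, 3.7]].

Step 3 — invert S. det(S) = 6.5·3.7 - (-0.25)² = 23.9875.
  S^{-1} = (1/det) · [[d, -b], [-b, a]] = [[0.1542, 0.0104],
 [0.0104, 0.271]].

Step 4 — quadratic form (x̄ - mu_0)^T · S^{-1} · (x̄ - mu_0):
  S^{-1} · (x̄ - mu_0) = (0.5941, -0.5545),
  (x̄ - mu_0)^T · [...] = (4)·(0.5941) + (-2.2)·(-0.5545) = 3.596.

Step 5 — scale by n: T² = 5 · 3.596 = 17.9802.

T² ≈ 17.9802


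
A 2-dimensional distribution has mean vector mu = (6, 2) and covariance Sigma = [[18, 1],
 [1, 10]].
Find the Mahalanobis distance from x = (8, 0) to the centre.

Step 1 — centre the observation: (x - mu) = (2, -2).

Step 2 — invert Sigma. det(Sigma) = 18·10 - (1)² = 179.
  Sigma^{-1} = (1/det) · [[d, -b], [-b, a]] = [[0.0559, -0.0056],
 [-0.0056, 0.1006]].

Step 3 — form the quadratic (x - mu)^T · Sigma^{-1} · (x - mu):
  Sigma^{-1} · (x - mu) = (0.1229, -0.2123).
  (x - mu)^T · [Sigma^{-1} · (x - mu)] = (2)·(0.1229) + (-2)·(-0.2123) = 0.6704.

Step 4 — take square root: d = √(0.6704) ≈ 0.8188.

d(x, mu) = √(0.6704) ≈ 0.8188
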